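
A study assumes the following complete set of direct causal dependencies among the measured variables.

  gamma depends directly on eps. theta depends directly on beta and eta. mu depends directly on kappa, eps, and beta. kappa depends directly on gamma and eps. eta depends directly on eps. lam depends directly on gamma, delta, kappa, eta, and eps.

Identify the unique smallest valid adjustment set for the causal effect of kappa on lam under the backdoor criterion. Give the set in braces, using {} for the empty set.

Variables eligible for adjustment (non-descendants of kappa, excluding kappa and lam): {beta, delta, eps, eta, gamma, theta}.
Backdoor paths from kappa to lam:
  P1: kappa <- eps -> eta -> lam
  P2: kappa <- eps -> gamma -> lam
  P3: kappa <- eps -> mu <- beta -> theta <- eta -> lam
  P4: kappa <- eps -> lam
  P5: kappa <- gamma <- eps -> eta -> lam
  P6: kappa <- gamma <- eps -> mu <- beta -> theta <- eta -> lam
  P7: kappa <- gamma <- eps -> lam
  P8: kappa <- gamma -> lam
The empty set is not sufficient: P1 (kappa <- eps -> eta -> lam) has no collider blocking it and no conditioned non-collider, so it is open.
Try {eps, gamma}:
  P1: blocked at fork node eps ∈ conditioning set.
  P2: blocked at fork node eps ∈ conditioning set.
  P3: blocked at fork node eps ∈ conditioning set.
  P4: blocked at fork node eps ∈ conditioning set.
  P5: blocked at chain node gamma ∈ conditioning set.
  P6: blocked at chain node gamma ∈ conditioning set.
  P7: blocked at chain node gamma ∈ conditioning set.
  P8: blocked at fork node gamma ∈ conditioning set.
{eps, gamma} contains no descendant of kappa and blocks every backdoor path.
Every element of {eps, gamma} is needed (dropping eps leaves P1 open; dropping gamma leaves P8 open), so no proper subset is valid.
Among all size-2 subsets of the eligible variables, only {eps, gamma} blocks every backdoor path, so it is the unique smallest valid adjustment set.

{eps, gamma}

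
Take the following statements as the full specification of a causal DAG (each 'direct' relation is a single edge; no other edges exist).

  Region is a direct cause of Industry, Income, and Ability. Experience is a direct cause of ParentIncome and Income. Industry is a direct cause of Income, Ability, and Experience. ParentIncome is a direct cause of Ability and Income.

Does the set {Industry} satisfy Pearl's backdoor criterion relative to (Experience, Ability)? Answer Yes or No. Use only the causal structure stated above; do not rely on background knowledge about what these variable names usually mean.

Yes

Backdoor paths from Experience to Ability (paths whose first edge points into Experience):
  P1: Experience <- Industry <- Region -> Income <- ParentIncome -> Ability
  P2: Experience <- Industry <- Region -> Ability
  P3: Experience <- Industry -> Income <- Region -> Ability
  P4: Experience <- Industry -> Income <- ParentIncome -> Ability
  P5: Experience <- Industry -> Ability
Condition 1 (no descendant of Experience in the set): holds — descendants of Experience are {Ability, Income, ParentIncome}; none are in {Industry}.
Condition 2 (every backdoor path blocked by {Industry}):
  P1: blocked at chain node Industry ∈ conditioning set.
  P2: blocked at chain node Industry ∈ conditioning set.
  P3: blocked at fork node Industry ∈ conditioning set.
  P4: blocked at fork node Industry ∈ conditioning set.
  P5: blocked at fork node Industry ∈ conditioning set.
{Industry} satisfies the backdoor criterion.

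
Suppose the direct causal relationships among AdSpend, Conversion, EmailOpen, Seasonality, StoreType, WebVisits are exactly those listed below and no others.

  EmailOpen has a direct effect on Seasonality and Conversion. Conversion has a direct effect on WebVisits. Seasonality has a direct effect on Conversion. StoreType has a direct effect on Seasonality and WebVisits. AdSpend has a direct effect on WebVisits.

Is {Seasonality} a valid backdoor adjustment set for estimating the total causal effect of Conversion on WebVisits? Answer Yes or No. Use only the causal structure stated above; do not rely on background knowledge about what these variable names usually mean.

No

Backdoor paths from Conversion to WebVisits (paths whose first edge points into Conversion):
  P1: Conversion <- EmailOpen -> Seasonality <- StoreType -> WebVisits
  P2: Conversion <- Seasonality <- StoreType -> WebVisits
Condition 1 (no descendant of Conversion in the set): holds — descendants of Conversion are {WebVisits}; none are in {Seasonality}.
Condition 2 (every backdoor path blocked by {Seasonality}):
  P1: open — collider(s) Seasonality are conditioned on (or have a conditioned descendant) and no non-collider on the path is in the set.
  P2: blocked at chain node Seasonality ∈ conditioning set.
{Seasonality} does not satisfy the backdoor criterion.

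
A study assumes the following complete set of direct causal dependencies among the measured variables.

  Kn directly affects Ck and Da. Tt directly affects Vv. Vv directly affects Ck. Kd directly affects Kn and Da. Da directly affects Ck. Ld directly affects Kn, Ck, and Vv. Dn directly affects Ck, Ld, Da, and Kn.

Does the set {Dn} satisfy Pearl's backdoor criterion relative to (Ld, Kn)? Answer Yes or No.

Backdoor paths from Ld to Kn (paths whose first edge points into Ld):
  P1: Ld <- Dn -> Kn
  P2: Ld <- Dn -> Da <- Kd -> Kn
  P3: Ld <- Dn -> Da <- Kn
  P4: Ld <- Dn -> Da -> Ck <- Kn
  P5: Ld <- Dn -> Ck <- Kn
  P6: Ld <- Dn -> Ck <- Da <- Kd -> Kn
  P7: Ld <- Dn -> Ck <- Da <- Kn
Condition 1 (no descendant of Ld in the set): holds — descendants of Ld are {Ck, Da, Kn, Vv}; none are in {Dn}.
Condition 2 (every backdoor path blocked by {Dn}):
  P1: blocked at fork node Dn ∈ conditioning set.
  P2: blocked at fork node Dn ∈ conditioning set.
  P3: blocked at fork node Dn ∈ conditioning set.
  P4: blocked at fork node Dn ∈ conditioning set.
  P5: blocked at fork node Dn ∈ conditioning set.
  P6: blocked at fork node Dn ∈ conditioning set.
  P7: blocked at fork node Dn ∈ conditioning set.
{Dn} satisfies the backdoor criterion.

Yes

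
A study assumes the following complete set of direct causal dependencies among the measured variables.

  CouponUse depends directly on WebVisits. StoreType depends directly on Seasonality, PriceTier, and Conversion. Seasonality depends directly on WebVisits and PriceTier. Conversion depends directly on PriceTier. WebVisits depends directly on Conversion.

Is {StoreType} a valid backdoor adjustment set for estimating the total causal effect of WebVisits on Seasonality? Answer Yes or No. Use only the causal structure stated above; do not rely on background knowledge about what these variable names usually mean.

Backdoor paths from WebVisits to Seasonality (paths whose first edge points into WebVisits):
  P1: WebVisits <- Conversion <- PriceTier -> Seasonality
  P2: WebVisits <- Conversion <- PriceTier -> StoreType <- Seasonality
  P3: WebVisits <- Conversion -> StoreType <- PriceTier -> Seasonality
  P4: WebVisits <- Conversion -> StoreType <- Seasonality
Condition 1 (no descendant of WebVisits in the set): FAILS — StoreType is a descendant of WebVisits.
Condition 2 (every backdoor path blocked by {StoreType}):
  P1: open — no interior node is in the conditioning set.
  P2: open — collider(s) StoreType are conditioned on (or have a conditioned descendant) and no non-collider on the path is in the set.
  P3: open — collider(s) StoreType are conditioned on (or have a conditioned descendant) and no non-collider on the path is in the set.
  P4: open — collider(s) StoreType are conditioned on (or have a conditioned descendant) and no non-collider on the path is in the set.
{StoreType} does not satisfy the backdoor criterion.

No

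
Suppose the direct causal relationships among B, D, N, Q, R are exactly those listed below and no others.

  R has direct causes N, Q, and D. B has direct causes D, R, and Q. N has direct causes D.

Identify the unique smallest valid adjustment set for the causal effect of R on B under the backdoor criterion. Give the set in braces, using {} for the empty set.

Variables eligible for adjustment (non-descendants of R, excluding R and B): {D, N, Q}.
Backdoor paths from R to B:
  P1: R <- D -> B
  P2: R <- Q -> B
  P3: R <- N <- D -> B
The empty set is not sufficient: P1 (R <- D -> B) has no collider blocking it and no conditioned non-collider, so it is open.
Try {D, Q}:
  P1: blocked at fork node D ∈ conditioning set.
  P2: blocked at fork node Q ∈ conditioning set.
  P3: blocked at fork node D ∈ conditioning set.
{D, Q} contains no descendant of R and blocks every backdoor path.
Every element of {D, Q} is needed (dropping D leaves P1 open; dropping Q leaves P2 open), so no proper subset is valid.
Among all size-2 subsets of the eligible variables, only {D, Q} blocks every backdoor path, so it is the unique smallest valid adjustment set.

{D, Q}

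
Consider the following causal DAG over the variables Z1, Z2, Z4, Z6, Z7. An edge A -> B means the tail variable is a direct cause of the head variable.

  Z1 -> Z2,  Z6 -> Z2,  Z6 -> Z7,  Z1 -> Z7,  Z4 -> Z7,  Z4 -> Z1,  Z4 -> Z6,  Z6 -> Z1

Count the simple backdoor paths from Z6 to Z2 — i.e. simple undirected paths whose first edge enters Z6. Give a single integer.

2

A backdoor path from Z6 to Z2 is any simple undirected path whose first edge points into Z6 (i.e. leaves Z6 via a parent).
Parents of Z6: {Z4}.
Enumerating:
  P1: Z6 <- Z4 -> Z1 -> Z2
  P2: Z6 <- Z4 -> Z7 <- Z1 -> Z2
That exhausts the simple backdoor paths. Count: 2.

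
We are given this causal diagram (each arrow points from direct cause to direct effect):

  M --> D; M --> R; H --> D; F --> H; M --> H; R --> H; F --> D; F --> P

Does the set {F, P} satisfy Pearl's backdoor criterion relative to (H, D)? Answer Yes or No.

No

Backdoor paths from H to D (paths whose first edge points into H):
  P1: H <- F -> D
  P2: H <- M -> D
  P3: H <- R <- M -> D
Condition 1 (no descendant of H in the set): holds — descendants of H are {D}; none are in {F, P}.
Condition 2 (every backdoor path blocked by {F, P}):
  P1: blocked at fork node F ∈ conditioning set.
  P2: open — no interior node is in the conditioning set.
  P3: open — no interior node is in the conditioning set.
{F, P} does not satisfy the backdoor criterion.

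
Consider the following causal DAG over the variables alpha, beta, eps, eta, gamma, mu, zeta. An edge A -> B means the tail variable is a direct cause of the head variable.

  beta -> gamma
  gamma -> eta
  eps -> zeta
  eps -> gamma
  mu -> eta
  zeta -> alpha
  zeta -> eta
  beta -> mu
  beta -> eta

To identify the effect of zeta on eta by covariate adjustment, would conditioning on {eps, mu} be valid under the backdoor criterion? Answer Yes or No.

Backdoor paths from zeta to eta (paths whose first edge points into zeta):
  P1: zeta <- eps -> gamma <- beta -> mu -> eta
  P2: zeta <- eps -> gamma <- beta -> eta
  P3: zeta <- eps -> gamma -> eta
Condition 1 (no descendant of zeta in the set): holds — descendants of zeta are {alpha, eta}; none are in {eps, mu}.
Condition 2 (every backdoor path blocked by {eps, mu}):
  P1: blocked at fork node eps ∈ conditioning set.
  P2: blocked at fork node eps ∈ conditioning set.
  P3: blocked at fork node eps ∈ conditioning set.
{eps, mu} satisfies the backdoor criterion.

Yes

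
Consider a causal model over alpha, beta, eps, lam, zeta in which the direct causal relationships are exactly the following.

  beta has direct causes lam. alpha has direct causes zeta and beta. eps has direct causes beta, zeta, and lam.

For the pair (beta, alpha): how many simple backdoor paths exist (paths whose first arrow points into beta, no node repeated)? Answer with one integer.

A backdoor path from beta to alpha is any simple undirected path whose first edge points into beta (i.e. leaves beta via a parent).
Parents of beta: {lam}.
Enumerating:
  P1: beta <- lam -> eps <- zeta -> alpha
That exhausts the simple backdoor paths. Count: 1.

1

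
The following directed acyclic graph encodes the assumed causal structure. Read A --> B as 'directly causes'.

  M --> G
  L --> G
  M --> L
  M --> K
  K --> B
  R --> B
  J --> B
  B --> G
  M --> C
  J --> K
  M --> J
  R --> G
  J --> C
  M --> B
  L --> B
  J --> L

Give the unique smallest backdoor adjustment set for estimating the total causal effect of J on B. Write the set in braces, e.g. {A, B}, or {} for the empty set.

{M}

Variables eligible for adjustment (non-descendants of J, excluding J and B): {M, R}.
Backdoor paths from J to B:
  P1: J <- M -> L -> B
  P2: J <- M -> L -> G <- R -> B
  P3: J <- M -> L -> G <- B
  P4: J <- M -> K -> B
  P5: J <- M -> B
  P6: J <- M -> G <- R -> B
  P7: J <- M -> G <- L -> B
  P8: J <- M -> G <- B
The empty set is not sufficient: P1 (J <- M -> L -> B) has no collider blocking it and no conditioned non-collider, so it is open.
Try {M}:
  P1: blocked at fork node M ∈ conditioning set.
  P2: blocked at fork node M ∈ conditioning set.
  P3: blocked at fork node M ∈ conditioning set.
  P4: blocked at fork node M ∈ conditioning set.
  P5: blocked at fork node M ∈ conditioning set.
  P6: blocked at fork node M ∈ conditioning set.
  P7: blocked at fork node M ∈ conditioning set.
  P8: blocked at fork node M ∈ conditioning set.
{M} contains no descendant of J and blocks every backdoor path.
No other singleton works — e.g. {R} leaves P1 open — so {M} is the unique smallest valid adjustment set.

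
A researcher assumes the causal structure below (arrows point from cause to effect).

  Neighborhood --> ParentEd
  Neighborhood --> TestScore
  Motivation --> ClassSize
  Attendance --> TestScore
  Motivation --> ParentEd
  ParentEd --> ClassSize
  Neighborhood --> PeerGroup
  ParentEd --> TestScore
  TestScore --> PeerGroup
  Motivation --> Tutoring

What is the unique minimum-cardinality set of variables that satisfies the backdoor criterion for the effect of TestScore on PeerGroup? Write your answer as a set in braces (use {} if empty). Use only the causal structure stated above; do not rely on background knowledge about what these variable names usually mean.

Variables eligible for adjustment (non-descendants of TestScore, excluding TestScore and PeerGroup): {Attendance, ClassSize, Motivation, Neighborhood, ParentEd, Tutoring}.
Backdoor paths from TestScore to PeerGroup:
  P1: TestScore <- Neighborhood -> PeerGroup
  P2: TestScore <- ParentEd <- Neighborhood -> PeerGroup
The empty set is not sufficient: P1 (TestScore <- Neighborhood -> PeerGroup) has no collider blocking it and no conditioned non-collider, so it is open.
Try {Neighborhood}:
  P1: blocked at fork node Neighborhood ∈ conditioning set.
  P2: blocked at fork node Neighborhood ∈ conditioning set.
{Neighborhood} contains no descendant of TestScore and blocks every backdoor path.
No other singleton works — e.g. {Motivation} leaves P1 open — so {Neighborhood} is the unique smallest valid adjustment set.

{Neighborhood}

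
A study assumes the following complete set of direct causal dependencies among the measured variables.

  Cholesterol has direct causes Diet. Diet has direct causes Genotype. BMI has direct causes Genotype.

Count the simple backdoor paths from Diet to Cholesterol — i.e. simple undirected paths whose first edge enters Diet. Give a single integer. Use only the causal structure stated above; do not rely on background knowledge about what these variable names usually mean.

0

A backdoor path from Diet to Cholesterol is any simple undirected path whose first edge points into Diet (i.e. leaves Diet via a parent).
Parents of Diet: {Genotype}.
No simple path from any parent of Diet reaches Cholesterol without revisiting Diet, so there are no backdoor paths.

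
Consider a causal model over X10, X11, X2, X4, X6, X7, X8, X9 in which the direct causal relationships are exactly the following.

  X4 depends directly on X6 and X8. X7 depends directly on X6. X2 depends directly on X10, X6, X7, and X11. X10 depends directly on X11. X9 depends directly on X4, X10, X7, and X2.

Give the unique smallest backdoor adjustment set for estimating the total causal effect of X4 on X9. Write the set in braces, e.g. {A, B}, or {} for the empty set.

Variables eligible for adjustment (non-descendants of X4, excluding X4 and X9): {X10, X11, X2, X6, X7, X8}.
Backdoor paths from X4 to X9:
  P1: X4 <- X6 -> X7 -> X2 <- X11 -> X10 -> X9
  P2: X4 <- X6 -> X7 -> X2 <- X10 -> X9
  P3: X4 <- X6 -> X7 -> X2 -> X9
  P4: X4 <- X6 -> X7 -> X9
  P5: X4 <- X6 -> X2 <- X11 -> X10 -> X9
  P6: X4 <- X6 -> X2 <- X7 -> X9
  P7: X4 <- X6 -> X2 <- X10 -> X9
  P8: X4 <- X6 -> X2 -> X9
The empty set is not sufficient: P3 (X4 <- X6 -> X7 -> X2 -> X9) has no collider blocking it and no conditioned non-collider, so it is open.
Try {X6}:
  P1: blocked at fork node X6 ∈ conditioning set.
  P2: blocked at fork node X6 ∈ conditioning set.
  P3: blocked at fork node X6 ∈ conditioning set.
  P4: blocked at fork node X6 ∈ conditioning set.
  P5: blocked at fork node X6 ∈ conditioning set.
  P6: blocked at fork node X6 ∈ conditioning set.
  P7: blocked at fork node X6 ∈ conditioning set.
  P8: blocked at fork node X6 ∈ conditioning set.
{X6} contains no descendant of X4 and blocks every backdoor path.
No other singleton works — e.g. {X8} leaves P3 open — so {X6} is the unique smallest valid adjustment set.

{X6}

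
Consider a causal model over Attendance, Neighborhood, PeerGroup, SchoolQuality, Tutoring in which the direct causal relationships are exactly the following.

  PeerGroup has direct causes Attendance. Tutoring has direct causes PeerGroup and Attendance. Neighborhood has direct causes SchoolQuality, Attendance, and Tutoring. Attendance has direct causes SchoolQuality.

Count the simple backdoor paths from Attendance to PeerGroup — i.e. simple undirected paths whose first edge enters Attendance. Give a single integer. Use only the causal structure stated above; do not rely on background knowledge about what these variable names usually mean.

A backdoor path from Attendance to PeerGroup is any simple undirected path whose first edge points into Attendance (i.e. leaves Attendance via a parent).
Parents of Attendance: {SchoolQuality}.
Enumerating:
  P1: Attendance <- SchoolQuality -> Neighborhood <- Tutoring <- PeerGroup
That exhausts the simple backdoor paths. Count: 1.

1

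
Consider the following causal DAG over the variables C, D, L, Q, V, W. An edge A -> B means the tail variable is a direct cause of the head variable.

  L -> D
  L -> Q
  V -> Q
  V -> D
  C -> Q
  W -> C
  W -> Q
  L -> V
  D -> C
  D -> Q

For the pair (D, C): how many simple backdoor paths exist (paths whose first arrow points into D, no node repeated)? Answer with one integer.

8

A backdoor path from D to C is any simple undirected path whose first edge points into D (i.e. leaves D via a parent).
Parents of D: {L, V}.
Enumerating:
  P1: D <- L -> V -> Q <- W -> C
  P2: D <- L -> V -> Q <- C
  P3: D <- L -> Q <- W -> C
  P4: D <- L -> Q <- C
  P5: D <- V <- L -> Q <- W -> C
  P6: D <- V <- L -> Q <- C
  P7: D <- V -> Q <- W -> C
  P8: D <- V -> Q <- C
That exhausts the simple backdoor paths. Count: 8.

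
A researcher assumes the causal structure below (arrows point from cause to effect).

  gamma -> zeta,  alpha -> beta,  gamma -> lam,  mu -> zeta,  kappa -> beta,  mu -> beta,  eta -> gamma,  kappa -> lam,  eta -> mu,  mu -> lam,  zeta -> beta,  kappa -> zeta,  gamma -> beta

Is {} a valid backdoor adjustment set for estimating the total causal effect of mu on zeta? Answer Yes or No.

No

Backdoor paths from mu to zeta (paths whose first edge points into mu):
  P1: mu <- eta -> gamma -> lam <- kappa -> zeta
  P2: mu <- eta -> gamma -> lam <- kappa -> beta <- zeta
  P3: mu <- eta -> gamma -> zeta
  P4: mu <- eta -> gamma -> beta <- kappa -> zeta
  P5: mu <- eta -> gamma -> beta <- zeta
Condition 1 (no descendant of mu in the set): holds — descendants of mu are {beta, lam, zeta}; none are in {}.
Condition 2 (every backdoor path blocked by {}):
  P1: blocked at collider lam (neither it nor any descendant is in the conditioning set).
  P2: blocked at collider lam (neither it nor any descendant is in the conditioning set).
  P3: open — no interior node is in the conditioning set.
  P4: blocked at collider beta (neither it nor any descendant is in the conditioning set).
  P5: blocked at collider beta (neither it nor any descendant is in the conditioning set).
{} does not satisfy the backdoor criterion.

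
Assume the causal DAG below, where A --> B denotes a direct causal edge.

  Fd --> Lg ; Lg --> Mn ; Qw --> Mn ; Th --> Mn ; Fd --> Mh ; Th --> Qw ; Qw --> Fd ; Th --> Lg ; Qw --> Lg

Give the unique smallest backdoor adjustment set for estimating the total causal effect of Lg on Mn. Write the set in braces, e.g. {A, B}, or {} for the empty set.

Variables eligible for adjustment (non-descendants of Lg, excluding Lg and Mn): {Fd, Mh, Qw, Th}.
Backdoor paths from Lg to Mn:
  P1: Lg <- Th -> Qw -> Mn
  P2: Lg <- Th -> Mn
  P3: Lg <- Qw <- Th -> Mn
  P4: Lg <- Qw -> Mn
  P5: Lg <- Fd <- Qw <- Th -> Mn
  P6: Lg <- Fd <- Qw -> Mn
The empty set is not sufficient: P1 (Lg <- Th -> Qw -> Mn) has no collider blocking it and no conditioned non-collider, so it is open.
Try {Qw, Th}:
  P1: blocked at fork node Th ∈ conditioning set.
  P2: blocked at fork node Th ∈ conditioning set.
  P3: blocked at chain node Qw ∈ conditioning set.
  P4: blocked at fork node Qw ∈ conditioning set.
  P5: blocked at chain node Qw ∈ conditioning set.
  P6: blocked at fork node Qw ∈ conditioning set.
{Qw, Th} contains no descendant of Lg and blocks every backdoor path.
Every element of {Qw, Th} is needed (dropping Qw leaves P4 open; dropping Th leaves P2 open), so no proper subset is valid.
Among all size-2 subsets of the eligible variables, only {Qw, Th} blocks every backdoor path, so it is the unique smallest valid adjustment set.

{Qw, Th}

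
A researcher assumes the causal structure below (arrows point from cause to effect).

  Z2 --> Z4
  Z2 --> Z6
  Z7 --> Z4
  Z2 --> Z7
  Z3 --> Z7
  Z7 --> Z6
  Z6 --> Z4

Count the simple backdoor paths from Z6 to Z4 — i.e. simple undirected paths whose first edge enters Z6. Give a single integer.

A backdoor path from Z6 to Z4 is any simple undirected path whose first edge points into Z6 (i.e. leaves Z6 via a parent).
Parents of Z6: {Z2, Z7}.
Enumerating:
  P1: Z6 <- Z2 -> Z7 -> Z4
  P2: Z6 <- Z2 -> Z4
  P3: Z6 <- Z7 <- Z2 -> Z4
  P4: Z6 <- Z7 -> Z4
That exhausts the simple backdoor paths. Count: 4.

4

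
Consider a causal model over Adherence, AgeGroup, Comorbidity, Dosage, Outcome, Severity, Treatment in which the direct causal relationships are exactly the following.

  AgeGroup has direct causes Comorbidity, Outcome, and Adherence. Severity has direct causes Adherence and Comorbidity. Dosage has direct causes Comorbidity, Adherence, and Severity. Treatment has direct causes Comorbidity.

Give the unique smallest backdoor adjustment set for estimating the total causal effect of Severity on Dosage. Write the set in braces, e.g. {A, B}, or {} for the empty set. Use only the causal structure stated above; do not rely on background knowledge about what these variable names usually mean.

{Adherence, Comorbidity}

Variables eligible for adjustment (non-descendants of Severity, excluding Severity and Dosage): {Adherence, AgeGroup, Comorbidity, Outcome, Treatment}.
Backdoor paths from Severity to Dosage:
  P1: Severity <- Adherence -> AgeGroup <- Comorbidity -> Dosage
  P2: Severity <- Adherence -> Dosage
  P3: Severity <- Comorbidity -> AgeGroup <- Adherence -> Dosage
  P4: Severity <- Comorbidity -> Dosage
The empty set is not sufficient: P2 (Severity <- Adherence -> Dosage) has no collider blocking it and no conditioned non-collider, so it is open.
Try {Adherence, Comorbidity}:
  P1: blocked at fork node Adherence ∈ conditioning set.
  P2: blocked at fork node Adherence ∈ conditioning set.
  P3: blocked at fork node Comorbidity ∈ conditioning set.
  P4: blocked at fork node Comorbidity ∈ conditioning set.
{Adherence, Comorbidity} contains no descendant of Severity and blocks every backdoor path.
Every element of {Adherence, Comorbidity} is needed (dropping Adherence leaves P2 open; dropping Comorbidity leaves P4 open), so no proper subset is valid.
Among all size-2 subsets of the eligible variables, only {Adherence, Comorbidity} blocks every backdoor path, so it is the unique smallest valid adjustment set.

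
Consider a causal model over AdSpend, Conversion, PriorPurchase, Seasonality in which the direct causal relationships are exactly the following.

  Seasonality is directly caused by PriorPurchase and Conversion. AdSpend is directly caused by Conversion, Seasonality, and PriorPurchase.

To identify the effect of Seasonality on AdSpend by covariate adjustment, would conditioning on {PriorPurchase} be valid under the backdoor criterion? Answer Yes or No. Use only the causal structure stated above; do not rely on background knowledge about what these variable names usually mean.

No

Backdoor paths from Seasonality to AdSpend (paths whose first edge points into Seasonality):
  P1: Seasonality <- PriorPurchase -> AdSpend
  P2: Seasonality <- Conversion -> AdSpend
Condition 1 (no descendant of Seasonality in the set): holds — descendants of Seasonality are {AdSpend}; none are in {PriorPurchase}.
Condition 2 (every backdoor path blocked by {PriorPurchase}):
  P1: blocked at fork node PriorPurchase ∈ conditioning set.
  P2: open — no interior node is in the conditioning set.
{PriorPurchase} does not satisfy the backdoor criterion.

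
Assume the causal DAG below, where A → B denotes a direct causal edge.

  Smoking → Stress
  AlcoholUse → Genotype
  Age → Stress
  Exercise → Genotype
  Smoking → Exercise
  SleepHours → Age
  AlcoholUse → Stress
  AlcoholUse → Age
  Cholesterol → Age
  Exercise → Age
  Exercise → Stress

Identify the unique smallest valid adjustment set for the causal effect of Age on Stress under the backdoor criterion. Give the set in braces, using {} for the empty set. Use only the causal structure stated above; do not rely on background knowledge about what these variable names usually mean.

Variables eligible for adjustment (non-descendants of Age, excluding Age and Stress): {AlcoholUse, Cholesterol, Exercise, Genotype, SleepHours, Smoking}.
Backdoor paths from Age to Stress:
  P1: Age <- AlcoholUse -> Genotype <- Exercise <- Smoking -> Stress
  P2: Age <- AlcoholUse -> Genotype <- Exercise -> Stress
  P3: Age <- AlcoholUse -> Stress
  P4: Age <- Exercise <- Smoking -> Stress
  P5: Age <- Exercise -> Genotype <- AlcoholUse -> Stress
  P6: Age <- Exercise -> Stress
The empty set is not sufficient: P3 (Age <- AlcoholUse -> Stress) has no collider blocking it and no conditioned non-collider, so it is open.
Try {AlcoholUse, Exercise}:
  P1: blocked at fork node AlcoholUse ∈ conditioning set.
  P2: blocked at fork node AlcoholUse ∈ conditioning set.
  P3: blocked at fork node AlcoholUse ∈ conditioning set.
  P4: blocked at chain node Exercise ∈ conditioning set.
  P5: blocked at fork node Exercise ∈ conditioning set.
  P6: blocked at fork node Exercise ∈ conditioning set.
{AlcoholUse, Exercise} contains no descendant of Age and blocks every backdoor path.
Every element of {AlcoholUse, Exercise} is needed (dropping AlcoholUse leaves P3 open; dropping Exercise leaves P4 open), so no proper subset is valid.
Among all size-2 subsets of the eligible variables, only {AlcoholUse, Exercise} blocks every backdoor path, so it is the unique smallest valid adjustment set.

{AlcoholUse, Exercise}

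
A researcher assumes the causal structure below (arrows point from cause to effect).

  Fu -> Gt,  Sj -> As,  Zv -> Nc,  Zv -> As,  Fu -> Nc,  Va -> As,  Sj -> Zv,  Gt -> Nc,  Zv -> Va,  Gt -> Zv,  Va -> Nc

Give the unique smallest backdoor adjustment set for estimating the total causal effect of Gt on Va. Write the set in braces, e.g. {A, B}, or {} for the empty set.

{}

Variables eligible for adjustment (non-descendants of Gt, excluding Gt and Va): {Fu, Sj}.
Backdoor paths from Gt to Va:
  P1: Gt <- Fu -> Nc <- Zv <- Sj -> As <- Va
  P2: Gt <- Fu -> Nc <- Zv -> Va
  P3: Gt <- Fu -> Nc <- Zv -> As <- Va
  P4: Gt <- Fu -> Nc <- Va
Each backdoor path contains an unconditioned collider, so every path is already blocked with the empty conditioning set:
  P1: blocked at collider Nc (neither it nor any descendant is in the conditioning set).
  P2: blocked at collider Nc (neither it nor any descendant is in the conditioning set).
  P3: blocked at collider Nc (neither it nor any descendant is in the conditioning set).
  P4: blocked at collider Nc (neither it nor any descendant is in the conditioning set).
The empty set is therefore the unique smallest valid set.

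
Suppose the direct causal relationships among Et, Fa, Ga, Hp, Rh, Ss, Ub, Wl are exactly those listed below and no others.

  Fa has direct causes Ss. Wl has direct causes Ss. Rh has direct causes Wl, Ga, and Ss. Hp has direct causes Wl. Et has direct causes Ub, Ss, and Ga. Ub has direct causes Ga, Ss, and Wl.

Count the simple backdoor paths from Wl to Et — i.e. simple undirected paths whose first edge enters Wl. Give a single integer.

A backdoor path from Wl to Et is any simple undirected path whose first edge points into Wl (i.e. leaves Wl via a parent).
Parents of Wl: {Ss}.
Enumerating:
  P1: Wl <- Ss -> Ub <- Ga -> Et
  P2: Wl <- Ss -> Ub -> Et
  P3: Wl <- Ss -> Et
  P4: Wl <- Ss -> Rh <- Ga -> Ub -> Et
  P5: Wl <- Ss -> Rh <- Ga -> Et
That exhausts the simple backdoor paths. Count: 5.

5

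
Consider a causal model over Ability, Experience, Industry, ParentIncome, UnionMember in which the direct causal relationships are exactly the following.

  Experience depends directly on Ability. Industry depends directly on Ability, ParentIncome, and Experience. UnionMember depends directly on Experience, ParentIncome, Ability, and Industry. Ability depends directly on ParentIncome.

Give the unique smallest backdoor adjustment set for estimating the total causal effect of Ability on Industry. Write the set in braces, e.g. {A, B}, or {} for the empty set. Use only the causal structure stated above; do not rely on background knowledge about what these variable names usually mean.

{ParentIncome}

Variables eligible for adjustment (non-descendants of Ability, excluding Ability and Industry): {ParentIncome}.
Backdoor paths from Ability to Industry:
  P1: Ability <- ParentIncome -> Industry
  P2: Ability <- ParentIncome -> UnionMember <- Experience -> Industry
  P3: Ability <- ParentIncome -> UnionMember <- Industry
The empty set is not sufficient: P1 (Ability <- ParentIncome -> Industry) has no collider blocking it and no conditioned non-collider, so it is open.
Try {ParentIncome}:
  P1: blocked at fork node ParentIncome ∈ conditioning set.
  P2: blocked at fork node ParentIncome ∈ conditioning set.
  P3: blocked at fork node ParentIncome ∈ conditioning set.
{ParentIncome} contains no descendant of Ability and blocks every backdoor path.
{ParentIncome} is the unique smallest valid adjustment set.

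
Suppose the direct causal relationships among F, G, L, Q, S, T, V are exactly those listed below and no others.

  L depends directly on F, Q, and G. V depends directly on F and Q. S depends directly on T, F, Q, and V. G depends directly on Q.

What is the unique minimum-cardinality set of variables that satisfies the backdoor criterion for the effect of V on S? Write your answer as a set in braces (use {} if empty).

{F, Q}

Variables eligible for adjustment (non-descendants of V, excluding V and S): {F, G, L, Q, T}.
Backdoor paths from V to S:
  P1: V <- Q -> G -> L <- F -> S
  P2: V <- Q -> L <- F -> S
  P3: V <- Q -> S
  P4: V <- F -> L <- Q -> S
  P5: V <- F -> L <- G <- Q -> S
  P6: V <- F -> S
The empty set is not sufficient: P3 (V <- Q -> S) has no collider blocking it and no conditioned non-collider, so it is open.
Try {F, Q}:
  P1: blocked at fork node Q ∈ conditioning set.
  P2: blocked at fork node Q ∈ conditioning set.
  P3: blocked at fork node Q ∈ conditioning set.
  P4: blocked at fork node F ∈ conditioning set.
  P5: blocked at fork node F ∈ conditioning set.
  P6: blocked at fork node F ∈ conditioning set.
{F, Q} contains no descendant of V and blocks every backdoor path.
Every element of {F, Q} is needed (dropping F leaves P6 open; dropping Q leaves P3 open), so no proper subset is valid.
Among all size-2 subsets of the eligible variables, only {F, Q} blocks every backdoor path, so it is the unique smallest valid adjustment set.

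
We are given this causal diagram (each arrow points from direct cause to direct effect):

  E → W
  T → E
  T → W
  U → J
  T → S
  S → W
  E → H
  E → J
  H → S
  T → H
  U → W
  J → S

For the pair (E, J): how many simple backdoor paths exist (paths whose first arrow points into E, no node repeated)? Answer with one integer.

A backdoor path from E to J is any simple undirected path whose first edge points into E (i.e. leaves E via a parent).
Parents of E: {T}.
Enumerating:
  P1: E <- T -> H -> S <- J
  P2: E <- T -> H -> S -> W <- U -> J
  P3: E <- T -> S <- J
  P4: E <- T -> S -> W <- U -> J
  P5: E <- T -> W <- U -> J
  P6: E <- T -> W <- S <- J
That exhausts the simple backdoor paths. Count: 6.

6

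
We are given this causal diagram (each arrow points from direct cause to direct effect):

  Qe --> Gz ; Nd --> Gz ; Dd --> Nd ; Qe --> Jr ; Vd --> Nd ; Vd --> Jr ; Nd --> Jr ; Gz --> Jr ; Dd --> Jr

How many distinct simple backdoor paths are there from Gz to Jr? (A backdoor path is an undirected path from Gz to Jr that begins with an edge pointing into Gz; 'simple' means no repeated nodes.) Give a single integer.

A backdoor path from Gz to Jr is any simple undirected path whose first edge points into Gz (i.e. leaves Gz via a parent).
Parents of Gz: {Nd, Qe}.
Enumerating:
  P1: Gz <- Qe -> Jr
  P2: Gz <- Nd <- Vd -> Jr
  P3: Gz <- Nd <- Dd -> Jr
  P4: Gz <- Nd -> Jr
That exhausts the simple backdoor paths. Count: 4.

4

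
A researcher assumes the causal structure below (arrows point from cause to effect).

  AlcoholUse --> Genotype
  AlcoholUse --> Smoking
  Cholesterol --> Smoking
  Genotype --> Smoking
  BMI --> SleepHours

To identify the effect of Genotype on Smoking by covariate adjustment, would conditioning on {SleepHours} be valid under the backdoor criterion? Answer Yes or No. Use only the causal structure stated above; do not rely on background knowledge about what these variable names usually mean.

No

Backdoor paths from Genotype to Smoking (paths whose first edge points into Genotype):
  P1: Genotype <- AlcoholUse -> Smoking
Condition 1 (no descendant of Genotype in the set): holds — descendants of Genotype are {Smoking}; none are in {SleepHours}.
Condition 2 (every backdoor path blocked by {SleepHours}):
  P1: open — no interior node is in the conditioning set.
{SleepHours} does not satisfy the backdoor criterion.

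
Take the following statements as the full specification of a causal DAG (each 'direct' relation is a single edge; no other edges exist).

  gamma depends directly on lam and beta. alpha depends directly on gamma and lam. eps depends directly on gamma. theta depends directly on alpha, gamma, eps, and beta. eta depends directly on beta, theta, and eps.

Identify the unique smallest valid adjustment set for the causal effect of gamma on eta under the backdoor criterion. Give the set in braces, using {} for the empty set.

{beta, lam}

Variables eligible for adjustment (non-descendants of gamma, excluding gamma and eta): {beta, lam}.
Backdoor paths from gamma to eta:
  P1: gamma <- beta -> theta <- eps -> eta
  P2: gamma <- beta -> theta -> eta
  P3: gamma <- beta -> eta
  P4: gamma <- lam -> alpha -> theta <- beta -> eta
  P5: gamma <- lam -> alpha -> theta <- eps -> eta
  P6: gamma <- lam -> alpha -> theta -> eta
The empty set is not sufficient: P2 (gamma <- beta -> theta -> eta) has no collider blocking it and no conditioned non-collider, so it is open.
Try {beta, lam}:
  P1: blocked at fork node beta ∈ conditioning set.
  P2: blocked at fork node beta ∈ conditioning set.
  P3: blocked at fork node beta ∈ conditioning set.
  P4: blocked at fork node lam ∈ conditioning set.
  P5: blocked at fork node lam ∈ conditioning set.
  P6: blocked at fork node lam ∈ conditioning set.
{beta, lam} contains no descendant of gamma and blocks every backdoor path.
Every element of {beta, lam} is needed (dropping beta leaves P2 open; dropping lam leaves P6 open), so no proper subset is valid.
Among all size-2 subsets of the eligible variables, only {beta, lam} blocks every backdoor path, so it is the unique smallest valid adjustment set.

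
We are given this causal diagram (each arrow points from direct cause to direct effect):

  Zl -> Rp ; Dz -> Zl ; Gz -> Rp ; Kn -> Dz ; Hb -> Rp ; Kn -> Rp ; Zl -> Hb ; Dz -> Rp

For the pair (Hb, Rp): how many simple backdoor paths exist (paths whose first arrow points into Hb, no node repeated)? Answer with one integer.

3

A backdoor path from Hb to Rp is any simple undirected path whose first edge points into Hb (i.e. leaves Hb via a parent).
Parents of Hb: {Zl}.
Enumerating:
  P1: Hb <- Zl <- Dz <- Kn -> Rp
  P2: Hb <- Zl <- Dz -> Rp
  P3: Hb <- Zl -> Rp
That exhausts the simple backdoor paths. Count: 3.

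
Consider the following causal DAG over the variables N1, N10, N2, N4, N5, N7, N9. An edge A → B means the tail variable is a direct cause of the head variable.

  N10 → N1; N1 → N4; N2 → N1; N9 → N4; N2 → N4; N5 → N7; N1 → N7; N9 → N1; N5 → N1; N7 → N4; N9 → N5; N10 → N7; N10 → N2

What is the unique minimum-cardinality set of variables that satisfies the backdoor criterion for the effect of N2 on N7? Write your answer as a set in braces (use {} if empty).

{N10}

Variables eligible for adjustment (non-descendants of N2, excluding N2 and N7): {N10, N5, N9}.
Backdoor paths from N2 to N7:
  P1: N2 <- N10 -> N1 <- N9 -> N5 -> N7
  P2: N2 <- N10 -> N1 <- N9 -> N4 <- N7
  P3: N2 <- N10 -> N1 <- N5 <- N9 -> N4 <- N7
  P4: N2 <- N10 -> N1 <- N5 -> N7
  P5: N2 <- N10 -> N1 -> N7
  P6: N2 <- N10 -> N1 -> N4 <- N9 -> N5 -> N7
  P7: N2 <- N10 -> N1 -> N4 <- N7
  P8: N2 <- N10 -> N7
The empty set is not sufficient: P5 (N2 <- N10 -> N1 -> N7) has no collider blocking it and no conditioned non-collider, so it is open.
Try {N10}:
  P1: blocked at fork node N10 ∈ conditioning set.
  P2: blocked at fork node N10 ∈ conditioning set.
  P3: blocked at fork node N10 ∈ conditioning set.
  P4: blocked at fork node N10 ∈ conditioning set.
  P5: blocked at fork node N10 ∈ conditioning set.
  P6: blocked at fork node N10 ∈ conditioning set.
  P7: blocked at fork node N10 ∈ conditioning set.
  P8: blocked at fork node N10 ∈ conditioning set.
{N10} contains no descendant of N2 and blocks every backdoor path.
No other singleton works — e.g. {N9} leaves P5 open — so {N10} is the unique smallest valid adjustment set.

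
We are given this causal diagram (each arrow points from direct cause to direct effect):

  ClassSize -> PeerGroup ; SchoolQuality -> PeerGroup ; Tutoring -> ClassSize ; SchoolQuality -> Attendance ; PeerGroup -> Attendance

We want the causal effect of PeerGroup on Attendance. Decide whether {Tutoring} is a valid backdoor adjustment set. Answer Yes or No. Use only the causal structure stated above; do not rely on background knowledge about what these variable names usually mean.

No

Backdoor paths from PeerGroup to Attendance (paths whose first edge points into PeerGroup):
  P1: PeerGroup <- SchoolQuality -> Attendance
Condition 1 (no descendant of PeerGroup in the set): holds — descendants of PeerGroup are {Attendance}; none are in {Tutoring}.
Condition 2 (every backdoor path blocked by {Tutoring}):
  P1: open — no interior node is in the conditioning set.
{Tutoring} does not satisfy the backdoor criterion.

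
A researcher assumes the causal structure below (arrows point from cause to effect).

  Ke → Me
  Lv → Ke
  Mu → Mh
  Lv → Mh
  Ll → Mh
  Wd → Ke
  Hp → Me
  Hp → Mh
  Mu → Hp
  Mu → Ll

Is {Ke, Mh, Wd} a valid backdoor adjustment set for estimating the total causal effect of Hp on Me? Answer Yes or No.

No

Backdoor paths from Hp to Me (paths whose first edge points into Hp):
  P1: Hp <- Mu -> Ll -> Mh <- Lv -> Ke -> Me
  P2: Hp <- Mu -> Mh <- Lv -> Ke -> Me
Condition 1 (no descendant of Hp in the set): FAILS — Mh is a descendant of Hp.
Condition 2 (every backdoor path blocked by {Ke, Mh, Wd}):
  P1: blocked at chain node Ke ∈ conditioning set.
  P2: blocked at chain node Ke ∈ conditioning set.
{Ke, Mh, Wd} does not satisfy the backdoor criterion.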